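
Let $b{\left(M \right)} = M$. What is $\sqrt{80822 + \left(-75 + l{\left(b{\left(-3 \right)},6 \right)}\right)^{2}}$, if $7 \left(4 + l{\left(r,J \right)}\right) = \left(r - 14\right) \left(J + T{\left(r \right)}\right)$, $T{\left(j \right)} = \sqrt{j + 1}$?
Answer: $\frac{\sqrt{4388725 + 22270 i \sqrt{2}}}{7} \approx 299.28 + 1.0738 i$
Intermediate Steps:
$T{\left(j \right)} = \sqrt{1 + j}$
$l{\left(r,J \right)} = -4 + \frac{\left(-14 + r\right) \left(J + \sqrt{1 + r}\right)}{7}$ ($l{\left(r,J \right)} = -4 + \frac{\left(r - 14\right) \left(J + \sqrt{1 + r}\right)}{7} = -4 + \frac{\left(-14 + r\right) \left(J + \sqrt{1 + r}\right)}{7}$)
$\sqrt{80822 + \left(-75 + l{\left(b{\left(-3 \right)},6 \right)}\right)^{2}} = \sqrt{80822 + \left(-75 - \left(16 + \frac{18}{7} + \frac{17 \sqrt{1 - 3}}{7}\right)\right)^{2}} = \sqrt{80822 + \left(-75 - \left(\frac{130}{7} + \frac{17 i \sqrt{2}}{7}\right)\right)^{2}} = \sqrt{80822 + \left(- \frac{655}{7} - \frac{17 i \sqrt{2}}{7}\right)^{2}}$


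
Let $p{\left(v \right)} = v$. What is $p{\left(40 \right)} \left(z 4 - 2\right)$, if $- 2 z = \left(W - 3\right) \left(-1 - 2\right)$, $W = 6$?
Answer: $640$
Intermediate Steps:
$z = \frac{9}{2}$ ($z = - \frac{\left(6 - 3\right) \left(-1 - 2\right)}{2} = - \frac{3 \left(-3\right)}{2} = \left(- \frac{1}{2}\right) \left(-9\right) = \frac{9}{2} \approx 4.5$)
$p{\left(40 \right)} \left(z 4 - 2\right) = 40 \left(\frac{9}{2} \cdot 4 - 2\right) = 40 \left(18 - 2\right) = 40 \cdot 16 = 640$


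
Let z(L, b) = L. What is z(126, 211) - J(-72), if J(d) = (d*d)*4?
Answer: -20610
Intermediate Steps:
J(d) = 4*d**2 (J(d) = d**2*4 = 4*d**2)
z(126, 211) - J(-72) = 126 - 4*(-72)**2 = 126 - 4*5184 = 126 - 1*20736 = 126 - 20736 = -20610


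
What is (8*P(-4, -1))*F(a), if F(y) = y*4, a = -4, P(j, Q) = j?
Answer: 512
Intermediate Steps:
F(y) = 4*y
(8*P(-4, -1))*F(a) = (8*(-4))*(4*(-4)) = -32*(-16) = 512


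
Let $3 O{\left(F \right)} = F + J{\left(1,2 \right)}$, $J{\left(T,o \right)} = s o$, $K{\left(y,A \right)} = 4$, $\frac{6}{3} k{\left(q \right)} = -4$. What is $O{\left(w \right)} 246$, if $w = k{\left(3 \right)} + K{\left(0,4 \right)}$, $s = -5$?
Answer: $-656$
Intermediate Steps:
$k{\left(q \right)} = -2$ ($k{\left(q \right)} = \frac{1}{2} \left(-4\right) = -2$)
$J{\left(T,o \right)} = - 5 o$
$w = 2$ ($w = -2 + 4 = 2$)
$O{\left(F \right)} = - \frac{10}{3} + \frac{F}{3}$ ($O{\left(F \right)} = \frac{F - 10}{3} = \frac{-10 + F}{3} = - \frac{10}{3} + \frac{F}{3}$)
$O{\left(w \right)} 246 = \left(- \frac{10}{3} + \frac{1}{3} \cdot 2\right) 246 = \left(- \frac{10}{3} + \frac{2}{3}\right) 246 = \left(- \frac{8}{3}\right) 246 = -656$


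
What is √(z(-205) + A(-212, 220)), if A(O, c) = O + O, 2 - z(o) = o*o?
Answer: I*√42447 ≈ 206.03*I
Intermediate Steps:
z(o) = 2 - o² (z(o) = 2 - o*o = 2 - o²)
A(O, c) = 2*O
√(z(-205) + A(-212, 220)) = √((2 - 1*(-205)²) + 2*(-212)) = √((2 - 1*42025) - 424) = √((2 - 42025) - 424) = √(-42023 - 424) = √(-42447) = I*√42447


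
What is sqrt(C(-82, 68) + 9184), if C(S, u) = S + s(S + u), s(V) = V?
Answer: 8*sqrt(142) ≈ 95.331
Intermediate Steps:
C(S, u) = u + 2*S (C(S, u) = S + (S + u) = u + 2*S)
sqrt(C(-82, 68) + 9184) = sqrt((68 + 2*(-82)) + 9184) = sqrt((68 - 164) + 9184) = sqrt(-96 + 9184) = sqrt(9088) = 8*sqrt(142)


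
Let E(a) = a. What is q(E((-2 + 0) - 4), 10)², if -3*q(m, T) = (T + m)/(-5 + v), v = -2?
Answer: 16/441 ≈ 0.036281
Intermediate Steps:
q(m, T) = T/21 + m/21 (q(m, T) = -(T + m)/(3*(-5 - 2)) = -(T + m)/(3*(-7)) = -(T + m)*(-1)/(3*7) = -(-T/7 - m/7)/3 = T/21 + m/21)
q(E((-2 + 0) - 4), 10)² = ((1/21)*10 + ((-2 + 0) - 4)/21)² = (10/21 + (-2 - 4)/21)² = (10/21 + (1/21)*(-6))² = (10/21 - 2/7)² = (4/21)² = 16/441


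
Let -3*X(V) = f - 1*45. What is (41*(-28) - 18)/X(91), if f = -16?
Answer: -3498/61 ≈ -57.344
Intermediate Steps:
X(V) = 61/3 (X(V) = -(-16 - 1*45)/3 = -(-16 - 45)/3 = -1/3*(-61) = 61/3)
(41*(-28) - 18)/X(91) = (41*(-28) - 18)/(61/3) = (-1148 - 18)*(3/61) = -1166*3/61 = -3498/61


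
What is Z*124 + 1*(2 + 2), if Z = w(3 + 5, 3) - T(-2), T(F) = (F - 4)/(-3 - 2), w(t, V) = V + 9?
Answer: 6716/5 ≈ 1343.2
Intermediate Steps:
w(t, V) = 9 + V
T(F) = 4/5 - F/5 (T(F) = (-4 + F)/(-5) = (-4 + F)*(-1/5) = 4/5 - F/5)
Z = 54/5 (Z = (9 + 3) - (4/5 - 1/5*(-2)) = 12 - (4/5 + 2/5) = 12 - 1*6/5 = 12 - 6/5 = 54/5 ≈ 10.800)
Z*124 + 1*(2 + 2) = (54/5)*124 + 1*(2 + 2) = 6696/5 + 1*4 = 6696/5 + 4 = 6716/5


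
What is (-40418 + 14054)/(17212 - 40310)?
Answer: 13182/11549 ≈ 1.1414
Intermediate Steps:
(-40418 + 14054)/(17212 - 40310) = -26364/(-23098) = -26364*(-1/23098) = 13182/11549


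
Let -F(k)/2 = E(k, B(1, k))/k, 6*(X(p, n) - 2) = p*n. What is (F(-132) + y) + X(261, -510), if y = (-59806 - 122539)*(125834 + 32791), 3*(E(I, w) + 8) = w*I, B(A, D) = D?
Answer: -954508424764/33 ≈ -2.8925e+10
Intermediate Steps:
X(p, n) = 2 + n*p/6 (X(p, n) = 2 + (p*n)/6 = 2 + (n*p)/6 = 2 + n*p/6)
E(I, w) = -8 + I*w/3 (E(I, w) = -8 + (w*I)/3 = -8 + (I*w)/3 = -8 + I*w/3)
F(k) = -2*(-8 + k**2/3)/k (F(k) = -2*(-8 + k*k/3)/k = -2*(-8 + k**2/3)/k)
y = -28924475625 (y = -182345*158625 = -28924475625)
(F(-132) + y) + X(261, -510) = ((16/(-132) - 2/3*(-132)) - 28924475625) + (2 + (1/6)*(-510)*261) = ((16*(-1/132) + 88) - 28924475625) + (2 - 22185) = ((-4/33 + 88) - 28924475625) - 22183 = (2900/33 - 28924475625) - 22183 = -954507692725/33 - 22183 = -954508424764/33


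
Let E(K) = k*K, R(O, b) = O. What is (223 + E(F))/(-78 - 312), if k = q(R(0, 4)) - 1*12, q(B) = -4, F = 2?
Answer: -191/390 ≈ -0.48974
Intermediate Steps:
k = -16 (k = -4 - 1*12 = -4 - 12 = -16)
E(K) = -16*K
(223 + E(F))/(-78 - 312) = (223 - 16*2)/(-78 - 312) = (223 - 32)/(-390) = 191*(-1/390) = -191/390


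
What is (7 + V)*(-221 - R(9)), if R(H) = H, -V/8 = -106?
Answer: -196650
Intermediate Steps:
V = 848 (V = -8*(-106) = 848)
(7 + V)*(-221 - R(9)) = (7 + 848)*(-221 - 1*9) = 855*(-221 - 9) = 855*(-230) = -196650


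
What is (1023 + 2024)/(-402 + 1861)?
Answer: 3047/1459 ≈ 2.0884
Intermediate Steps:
(1023 + 2024)/(-402 + 1861) = 3047/1459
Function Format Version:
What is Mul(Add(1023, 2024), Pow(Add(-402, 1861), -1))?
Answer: Rational(3047, 1459) ≈ 2.0884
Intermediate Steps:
Mul(Add(1023, 2024), Pow(Add(-402, 1861), -1)) = Mul(3047, Pow(1459, -1)) = Mul(3047, Rational(1, 1459)) = Rational(3047, 1459)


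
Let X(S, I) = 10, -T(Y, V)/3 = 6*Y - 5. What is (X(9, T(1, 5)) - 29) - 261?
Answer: -280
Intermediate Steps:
T(Y, V) = 15 - 18*Y (T(Y, V) = -3*(6*Y - 5) = -3*(-5 + 6*Y) = 15 - 18*Y)
(X(9, T(1, 5)) - 29) - 261 = (10 - 29) - 261 = -19 - 261 = -280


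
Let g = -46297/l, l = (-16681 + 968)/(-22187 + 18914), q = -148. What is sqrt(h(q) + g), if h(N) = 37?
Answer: 10*I*sqrt(23718569231)/15713 ≈ 98.013*I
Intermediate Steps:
l = 15713/3273 (l = -15713/(-3273) = -15713*(-1/3273) = 15713/3273 ≈ 4.8008)
g = -151530081/15713 (g = -46297/15713/3273 = -46297*3273/15713 = -151530081/15713 ≈ -9643.6)
sqrt(h(q) + g) = sqrt(37 - 151530081/15713) = sqrt(-150948700/15713) = 10*I*sqrt(23718569231)/15713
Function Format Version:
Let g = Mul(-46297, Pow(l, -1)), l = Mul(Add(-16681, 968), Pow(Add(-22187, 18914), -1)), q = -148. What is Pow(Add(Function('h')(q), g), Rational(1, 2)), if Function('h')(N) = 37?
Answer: Mul(Rational(10, 15713), I, Pow(23718569231, Rational(1, 2))) ≈ Mul(98.013, I)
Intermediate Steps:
l = Rational(15713, 3273) (l = Mul(-15713, Pow(-3273, -1)) = Mul(-15713, Rational(-1, 3273)) = Rational(15713, 3273) ≈ 4.8008)
g = Rational(-151530081, 15713) (g = Mul(-46297, Pow(Rational(15713, 3273), -1)) = Mul(-46297, Rational(3273, 15713)) = Rational(-151530081, 15713) ≈ -9643.6)
Pow(Add(Function('h')(q), g), Rational(1, 2)) = Pow(Add(37, Rational(-151530081, 15713)), Rational(1, 2)) = Pow(Rational(-150948700, 15713), Rational(1, 2)) = Mul(Rational(10, 15713), I, Pow(23718569231, Rational(1, 2)))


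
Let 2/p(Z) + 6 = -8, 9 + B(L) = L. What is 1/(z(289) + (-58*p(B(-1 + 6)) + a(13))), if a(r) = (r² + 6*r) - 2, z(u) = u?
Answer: 7/3796 ≈ 0.0018440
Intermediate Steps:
B(L) = -9 + L
p(Z) = -⅐ (p(Z) = 2/(-6 - 8) = 2/(-14) = 2*(-1/14) = -⅐)
a(r) = -2 + r² + 6*r
1/(z(289) + (-58*p(B(-1 + 6)) + a(13))) = 1/(289 + (-58*(-⅐) + (-2 + 13² + 6*13))) = 1/(289 + (58/7 + (-2 + 169 + 78))) = 1/(289 + (58/7 + 245)) = 1/(289 + 1773/7) = 1/(3796/7) = 7/3796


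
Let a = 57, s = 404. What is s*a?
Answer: 23028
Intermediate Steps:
s*a = 404*57 = 23028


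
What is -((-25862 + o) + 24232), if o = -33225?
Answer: 34855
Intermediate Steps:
-((-25862 + o) + 24232) = -((-25862 - 33225) + 24232) = -(-59087 + 24232) = -1*(-34855) = 34855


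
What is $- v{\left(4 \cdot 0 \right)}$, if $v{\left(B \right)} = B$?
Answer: $0$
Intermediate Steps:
$- v{\left(4 \cdot 0 \right)} = - 4 \cdot 0 = \left(-1\right) 0 = 0$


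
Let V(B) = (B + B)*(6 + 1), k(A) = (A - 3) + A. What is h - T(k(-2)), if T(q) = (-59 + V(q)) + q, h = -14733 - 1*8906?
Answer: -23475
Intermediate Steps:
k(A) = -3 + 2*A (k(A) = (-3 + A) + A = -3 + 2*A)
h = -23639 (h = -14733 - 8906 = -23639)
V(B) = 14*B (V(B) = (2*B)*7 = 14*B)
T(q) = -59 + 15*q (T(q) = (-59 + 14*q) + q = -59 + 15*q)
h - T(k(-2)) = -23639 - (-59 + 15*(-3 + 2*(-2))) = -23639 - (-59 + 15*(-3 - 4)) = -23639 - (-59 + 15*(-7)) = -23639 - (-59 - 105) = -23639 - 1*(-164) = -23639 + 164 = -23475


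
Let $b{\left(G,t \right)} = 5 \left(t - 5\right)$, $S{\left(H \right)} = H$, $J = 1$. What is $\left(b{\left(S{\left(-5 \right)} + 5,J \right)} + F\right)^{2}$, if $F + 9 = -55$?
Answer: $7056$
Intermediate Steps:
$F = -64$ ($F = -9 - 55 = -64$)
$b{\left(G,t \right)} = -25 + 5 t$ ($b{\left(G,t \right)} = 5 \left(-5 + t\right) = -25 + 5 t$)
$\left(b{\left(S{\left(-5 \right)} + 5,J \right)} + F\right)^{2} = \left(\left(-25 + 5 \cdot 1\right) - 64\right)^{2} = \left(\left(-25 + 5\right) - 64\right)^{2} = \left(-20 - 64\right)^{2} = \left(-84\right)^{2} = 7056$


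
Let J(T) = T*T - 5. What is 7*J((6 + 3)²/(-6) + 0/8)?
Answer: 4963/4 ≈ 1240.8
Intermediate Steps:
J(T) = -5 + T² (J(T) = T² - 5 = -5 + T²)
7*J((6 + 3)²/(-6) + 0/8) = 7*(-5 + ((6 + 3)²/(-6) + 0/8)²) = 7*(-5 + (9²*(-⅙) + 0*(⅛))²) = 7*(-5 + (81*(-⅙) + 0)²) = 7*(-5 + (-27/2 + 0)²) = 7*(-5 + (-27/2)²) = 7*(-5 + 729/4) = 7*(709/4) = 4963/4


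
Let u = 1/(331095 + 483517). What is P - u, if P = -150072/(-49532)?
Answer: 30562600633/10087340396 ≈ 3.0298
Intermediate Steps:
P = 37518/12383 (P = -150072*(-1/49532) = 37518/12383 ≈ 3.0298)
u = 1/814612 ≈ 1.2276e-6
P - u = 37518/12383 - 1*1/814612 = 37518/12383 - 1/814612 = 30562600633/10087340396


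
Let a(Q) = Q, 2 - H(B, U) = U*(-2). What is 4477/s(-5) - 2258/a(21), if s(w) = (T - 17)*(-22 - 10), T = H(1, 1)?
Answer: -845311/8736 ≈ -96.762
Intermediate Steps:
H(B, U) = 2 + 2*U (H(B, U) = 2 - U*(-2) = 2 - (-2)*U = 2 + 2*U)
T = 4 (T = 2 + 2*1 = 2 + 2 = 4)
s(w) = 416 (s(w) = (4 - 17)*(-22 - 10) = -13*(-32) = 416)
4477/s(-5) - 2258/a(21) = 4477/416 - 2258/21 = -845311/8736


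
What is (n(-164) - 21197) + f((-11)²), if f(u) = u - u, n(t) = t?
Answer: -21361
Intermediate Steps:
f(u) = 0
(n(-164) - 21197) + f((-11)²) = (-164 - 21197) + 0 = -21361 + 0 = -21361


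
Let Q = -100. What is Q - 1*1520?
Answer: -1620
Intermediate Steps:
Q - 1*1520 = -100 - 1*1520 = -100 - 1520 = -1620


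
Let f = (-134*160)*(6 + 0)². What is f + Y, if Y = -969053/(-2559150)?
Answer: -1975253366947/2559150 ≈ -7.7184e+5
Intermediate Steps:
f = -771840 (f = -21440*6² = -21440*36 = -771840)
Y = 969053/2559150 (Y = -969053*(-1/2559150) = 969053/2559150 ≈ 0.37866)
f + Y = -771840 + 969053/2559150 = -1975253366947/2559150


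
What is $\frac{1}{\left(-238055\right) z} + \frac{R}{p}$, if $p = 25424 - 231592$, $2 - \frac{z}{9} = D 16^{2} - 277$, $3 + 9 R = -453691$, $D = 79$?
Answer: $\frac{1077071138360909}{4404991959098100} \approx 0.24451$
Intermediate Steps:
$R = - \frac{453694}{9}$ ($R = - \frac{1}{3} + \frac{1}{9} \left(-453691\right) = - \frac{1}{3} - \frac{453691}{9} = - \frac{453694}{9} \approx -50410.0$)
$z = -179505$ ($z = 18 - 9 \left(79 \cdot 16^{2} - 277\right) = 18 - 9 \left(79 \cdot 256 - 277\right) = 18 - 9 \left(20224 - 277\right) = 18 - 179523 = -179505$)
$p = -206168$
$\frac{1}{\left(-238055\right) z} + \frac{R}{p} = \frac{1}{\left(-238055\right) \left(-179505\right)} - \frac{453694}{9 \left(-206168\right)} = \left(- \frac{1}{238055}\right) \left(- \frac{1}{179505}\right) - - \frac{226847}{927756} = \frac{1}{42732062775} + \frac{226847}{927756} = \frac{1077071138360909}{4404991959098100}$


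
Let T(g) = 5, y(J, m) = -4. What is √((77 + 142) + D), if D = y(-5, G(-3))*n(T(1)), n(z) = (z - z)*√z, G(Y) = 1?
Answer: √219 ≈ 14.799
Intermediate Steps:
n(z) = 0 (n(z) = 0*√z = 0)
D = 0 (D = -4*0 = 0)
√((77 + 142) + D) = √((77 + 142) + 0) = √(219 + 0) = √219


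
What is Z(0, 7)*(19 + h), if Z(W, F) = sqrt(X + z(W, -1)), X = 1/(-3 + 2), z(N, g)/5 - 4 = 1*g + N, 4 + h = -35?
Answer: -20*sqrt(14) ≈ -74.833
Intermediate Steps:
h = -39 (h = -4 - 35 = -39)
z(N, g) = 20 + 5*N + 5*g (z(N, g) = 20 + 5*(1*g + N) = 20 + 5*(g + N) = 20 + 5*(N + g) = 20 + (5*N + 5*g) = 20 + 5*N + 5*g)
X = -1 (X = 1/(-1) = -1)
Z(W, F) = sqrt(14 + 5*W) (Z(W, F) = sqrt(-1 + (20 + 5*W + 5*(-1))) = sqrt(-1 + (20 + 5*W - 5)) = sqrt(-1 + (15 + 5*W)) = sqrt(14 + 5*W))
Z(0, 7)*(19 + h) = sqrt(14 + 5*0)*(19 - 39) = sqrt(14 + 0)*(-20) = sqrt(14)*(-20) = -20*sqrt(14)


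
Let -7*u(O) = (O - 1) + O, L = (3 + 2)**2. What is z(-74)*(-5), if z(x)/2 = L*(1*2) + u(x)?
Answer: -4990/7 ≈ -712.86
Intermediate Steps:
L = 25 (L = 5**2 = 25)
u(O) = 1/7 - 2*O/7 (u(O) = -((O - 1) + O)/7 = -((-1 + O) + O)/7 = -(-1 + 2*O)/7 = 1/7 - 2*O/7)
z(x) = 702/7 - 4*x/7 (z(x) = 2*(25*(1*2) + (1/7 - 2*x/7)) = 2*(25*2 + (1/7 - 2*x/7)) = 2*(50 + (1/7 - 2*x/7)) = 2*(351/7 - 2*x/7) = 702/7 - 4*x/7)
z(-74)*(-5) = (702/7 - 4/7*(-74))*(-5) = (702/7 + 296/7)*(-5) = (998/7)*(-5) = -4990/7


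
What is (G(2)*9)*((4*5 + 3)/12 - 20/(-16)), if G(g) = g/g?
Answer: 57/2 ≈ 28.500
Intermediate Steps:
G(g) = 1
(G(2)*9)*((4*5 + 3)/12 - 20/(-16)) = (1*9)*((4*5 + 3)/12 - 20/(-16)) = 9*((20 + 3)*(1/12) - 20*(-1/16)) = 9*(23*(1/12) + 5/4) = 9*(23/12 + 5/4) = 9*(19/6) = 57/2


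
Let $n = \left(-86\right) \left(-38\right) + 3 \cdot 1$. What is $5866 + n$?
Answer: $9137$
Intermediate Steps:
$n = 3271$ ($n = 3268 + 3 = 3271$)
$5866 + n = 5866 + 3271 = 9137$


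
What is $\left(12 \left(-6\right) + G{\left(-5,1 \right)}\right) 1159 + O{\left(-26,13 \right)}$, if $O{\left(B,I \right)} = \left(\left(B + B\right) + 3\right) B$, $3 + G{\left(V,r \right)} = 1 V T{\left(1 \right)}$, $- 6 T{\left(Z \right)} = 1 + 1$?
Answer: $- \frac{251158}{3} \approx -83719.0$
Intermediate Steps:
$T{\left(Z \right)} = - \frac{1}{3}$ ($T{\left(Z \right)} = - \frac{1 + 1}{6} = \left(- \frac{1}{6}\right) 2 = - \frac{1}{3}$)
$G{\left(V,r \right)} = -3 - \frac{V}{3}$ ($G{\left(V,r \right)} = -3 + 1 V \left(- \frac{1}{3}\right) = -3 + V \left(- \frac{1}{3}\right) = -3 - \frac{V}{3}$)
$O{\left(B,I \right)} = B \left(3 + 2 B\right)$ ($O{\left(B,I \right)} = \left(2 B + 3\right) B = \left(3 + 2 B\right) B = B \left(3 + 2 B\right)$)
$\left(12 \left(-6\right) + G{\left(-5,1 \right)}\right) 1159 + O{\left(-26,13 \right)} = \left(12 \left(-6\right) - \frac{4}{3}\right) 1159 - 26 \left(3 + 2 \left(-26\right)\right) = \left(-72 + \left(-3 + \frac{5}{3}\right)\right) 1159 - 26 \left(3 - 52\right) = \left(-72 - \frac{4}{3}\right) 1159 - -1274 = \left(- \frac{220}{3}\right) 1159 + 1274 = - \frac{254980}{3} + 1274 = - \frac{251158}{3}$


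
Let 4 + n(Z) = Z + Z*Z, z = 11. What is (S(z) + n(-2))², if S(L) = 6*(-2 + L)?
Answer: 2704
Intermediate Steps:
S(L) = -12 + 6*L
n(Z) = -4 + Z + Z² (n(Z) = -4 + (Z + Z*Z) = -4 + (Z + Z²) = -4 + Z + Z²)
(S(z) + n(-2))² = ((-12 + 6*11) + (-4 - 2 + (-2)²))² = ((-12 + 66) + (-4 - 2 + 4))² = (54 - 2)² = 52² = 2704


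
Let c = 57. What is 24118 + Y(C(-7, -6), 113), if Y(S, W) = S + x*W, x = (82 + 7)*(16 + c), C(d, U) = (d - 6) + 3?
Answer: 758269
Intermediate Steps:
C(d, U) = -3 + d (C(d, U) = (-6 + d) + 3 = -3 + d)
x = 6497 (x = (82 + 7)*(16 + 57) = 89*73 = 6497)
Y(S, W) = S + 6497*W
24118 + Y(C(-7, -6), 113) = 24118 + ((-3 - 7) + 6497*113) = 24118 + (-10 + 734161) = 24118 + 734151 = 758269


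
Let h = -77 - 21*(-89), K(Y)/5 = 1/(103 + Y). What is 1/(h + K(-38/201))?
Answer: 4133/7406537 ≈ 0.00055802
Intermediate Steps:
K(Y) = 5/(103 + Y)
h = 1792 (h = -77 + 1869 = 1792)
1/(h + K(-38/201)) = 1/(1792 + 5/(103 - 38/201)) = 1/(1792 + 5/(20665/201)) = 1/(1792 + 5*(201/20665)) = 1/(1792 + 201/4133) = 1/(7406537/4133) = 4133/7406537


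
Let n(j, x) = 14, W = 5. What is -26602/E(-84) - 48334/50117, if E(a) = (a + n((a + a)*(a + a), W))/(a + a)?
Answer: -15998790878/250585 ≈ -63846.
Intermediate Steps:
E(a) = (14 + a)/(2*a) (E(a) = (a + 14)/(a + a) = (14 + a)/((2*a)) = (14 + a)*(1/(2*a)) = (14 + a)/(2*a))
-26602/E(-84) - 48334/50117 = -26602*(-168/(14 - 84)) - 48334/50117 = -26602/((½)*(-1/84)*(-70)) - 48334*1/50117 = -26602/5/12 - 48334/50117 = -26602*12/5 - 48334/50117 = -319224/5 - 48334/50117 = -15998790878/250585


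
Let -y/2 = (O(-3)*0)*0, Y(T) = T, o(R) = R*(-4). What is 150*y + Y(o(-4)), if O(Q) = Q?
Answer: 16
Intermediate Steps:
o(R) = -4*R
y = 0 (y = -2*(-3*0)*0 = -0*0 = -2*0 = 0)
150*y + Y(o(-4)) = 150*0 - 4*(-4) = 0 + 16 = 16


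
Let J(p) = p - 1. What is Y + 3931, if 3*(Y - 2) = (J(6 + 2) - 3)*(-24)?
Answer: 3901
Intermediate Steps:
J(p) = -1 + p
Y = -30 (Y = 2 + (((-1 + (6 + 2)) - 3)*(-24))/3 = 2 + (((-1 + 8) - 3)*(-24))/3 = 2 + ((7 - 3)*(-24))/3 = 2 + (4*(-24))/3 = 2 + (⅓)*(-96) = 2 - 32 = -30)
Y + 3931 = -30 + 3931 = 3901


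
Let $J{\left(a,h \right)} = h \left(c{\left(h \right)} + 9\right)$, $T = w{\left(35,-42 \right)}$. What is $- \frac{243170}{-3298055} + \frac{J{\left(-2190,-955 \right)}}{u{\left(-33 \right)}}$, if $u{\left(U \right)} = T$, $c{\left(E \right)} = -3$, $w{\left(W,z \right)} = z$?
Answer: $\frac{630268943}{4617277} \approx 136.5$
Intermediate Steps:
$T = -42$
$u{\left(U \right)} = -42$
$J{\left(a,h \right)} = 6 h$ ($J{\left(a,h \right)} = h \left(-3 + 9\right) = h 6 = 6 h$)
$- \frac{243170}{-3298055} + \frac{J{\left(-2190,-955 \right)}}{u{\left(-33 \right)}} = - \frac{243170}{-3298055} + \frac{6 \left(-955\right)}{-42} = \left(-243170\right) \left(- \frac{1}{3298055}\right) - - \frac{955}{7} = \frac{48634}{659611} + \frac{955}{7} = \frac{630268943}{4617277}$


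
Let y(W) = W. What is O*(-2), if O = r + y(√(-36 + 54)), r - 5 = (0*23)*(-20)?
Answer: -10 - 6*√2 ≈ -18.485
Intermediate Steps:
r = 5 (r = 5 + (0*23)*(-20) = 5 + 0*(-20) = 5 + 0 = 5)
O = 5 + 3*√2 (O = 5 + √(-36 + 54) = 5 + √18 = 5 + 3*√2 ≈ 9.2426)
O*(-2) = (5 + 3*√2)*(-2) = -10 - 6*√2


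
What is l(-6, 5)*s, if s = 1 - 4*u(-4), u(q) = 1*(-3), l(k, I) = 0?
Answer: 0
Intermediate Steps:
u(q) = -3
s = 13 (s = 1 - 4*(-3) = 1 + 12 = 13)
l(-6, 5)*s = 0*13 = 0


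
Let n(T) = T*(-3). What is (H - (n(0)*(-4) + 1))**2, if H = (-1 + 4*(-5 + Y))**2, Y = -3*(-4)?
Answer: 529984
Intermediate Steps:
n(T) = -3*T
Y = 12
H = 729 (H = (-1 + 4*(-5 + 12))**2 = (-1 + 4*7)**2 = (-1 + 28)**2 = 27**2 = 729)
(H - (n(0)*(-4) + 1))**2 = (729 - (-3*0*(-4) + 1))**2 = (729 - (0*(-4) + 1))**2 = (729 - (0 + 1))**2 = (729 - 1*1)**2 = (729 - 1)**2 = 728**2 = 529984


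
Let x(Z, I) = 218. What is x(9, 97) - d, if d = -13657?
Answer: 13875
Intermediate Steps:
x(9, 97) - d = 218 - 1*(-13657) = 218 + 13657 = 13875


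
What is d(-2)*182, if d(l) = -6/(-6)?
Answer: 182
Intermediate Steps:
d(l) = 1 (d(l) = -6*(-⅙) = 1)
d(-2)*182 = 1*182 = 182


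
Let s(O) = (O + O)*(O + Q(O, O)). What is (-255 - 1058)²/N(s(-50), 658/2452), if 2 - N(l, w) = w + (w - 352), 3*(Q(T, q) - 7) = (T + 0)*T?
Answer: 1056792997/216673 ≈ 4877.4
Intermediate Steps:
Q(T, q) = 7 + T²/3 (Q(T, q) = 7 + ((T + 0)*T)/3 = 7 + (T*T)/3 = 7 + T²/3)
s(O) = 2*O*(7 + O + O²/3) (s(O) = (O + O)*(O + (7 + O²/3)) = (2*O)*(7 + O + O²/3) = 2*O*(7 + O + O²/3))
N(l, w) = 354 - 2*w (N(l, w) = 2 - (w + (w - 352)) = 2 - (w + (-352 + w)) = 2 - (-352 + 2*w) = 2 + (352 - 2*w) = 354 - 2*w)
(-255 - 1058)²/N(s(-50), 658/2452) = (-255 - 1058)²/(354 - 1316/2452) = (-1313)²/(354 - 1316/2452) = 1723969/(354 - 2*329/1226) = 1723969/(354 - 329/613) = 1723969/(216673/613) = 1723969*(613/216673) = 1056792997/216673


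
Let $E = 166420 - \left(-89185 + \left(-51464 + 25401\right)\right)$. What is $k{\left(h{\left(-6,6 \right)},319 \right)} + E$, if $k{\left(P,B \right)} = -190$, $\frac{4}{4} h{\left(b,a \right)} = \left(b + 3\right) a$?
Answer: $281478$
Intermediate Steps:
$h{\left(b,a \right)} = a \left(3 + b\right)$ ($h{\left(b,a \right)} = \left(b + 3\right) a = \left(3 + b\right) a = a \left(3 + b\right)$)
$E = 281668$ ($E = 166420 - \left(-89185 - 26063\right) = 166420 - -115248 = 166420 + 115248 = 281668$)
$k{\left(h{\left(-6,6 \right)},319 \right)} + E = -190 + 281668 = 281478$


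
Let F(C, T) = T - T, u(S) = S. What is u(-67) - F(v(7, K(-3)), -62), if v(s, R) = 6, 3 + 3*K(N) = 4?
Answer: -67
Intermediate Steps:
K(N) = 1/3 (K(N) = -1 + (1/3)*4 = -1 + 4/3 = 1/3)
F(C, T) = 0
u(-67) - F(v(7, K(-3)), -62) = -67 - 1*0 = -67 + 0 = -67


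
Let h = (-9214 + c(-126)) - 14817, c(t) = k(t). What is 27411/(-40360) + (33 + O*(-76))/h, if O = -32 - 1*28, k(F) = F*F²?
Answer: -55676393757/81705066520 ≈ -0.68143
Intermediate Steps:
k(F) = F³
O = -60 (O = -32 - 28 = -60)
c(t) = t³
h = -2024407 (h = (-9214 + (-126)³) - 14817 = (-9214 - 2000376) - 14817 = -2009590 - 14817 = -2024407)
27411/(-40360) + (33 + O*(-76))/h = 27411/(-40360) + (33 - 60*(-76))/(-2024407) = 27411*(-1/40360) + (33 + 4560)*(-1/2024407) = -27411/40360 + 4593*(-1/2024407) = -27411/40360 - 4593/2024407 = -55676393757/81705066520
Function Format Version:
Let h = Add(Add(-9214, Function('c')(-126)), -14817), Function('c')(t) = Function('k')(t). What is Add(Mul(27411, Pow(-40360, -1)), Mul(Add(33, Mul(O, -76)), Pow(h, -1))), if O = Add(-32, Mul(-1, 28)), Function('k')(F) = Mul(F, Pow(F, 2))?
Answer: Rational(-55676393757, 81705066520) ≈ -0.68143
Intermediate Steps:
Function('k')(F) = Pow(F, 3)
O = -60 (O = Add(-32, -28) = -60)
Function('c')(t) = Pow(t, 3)
h = -2024407 (h = Add(Add(-9214, Pow(-126, 3)), -14817) = Add(Add(-9214, -2000376), -14817) = Add(-2009590, -14817) = -2024407)
Add(Mul(27411, Pow(-40360, -1)), Mul(Add(33, Mul(O, -76)), Pow(h, -1))) = Add(Mul(27411, Pow(-40360, -1)), Mul(Add(33, Mul(-60, -76)), Pow(-2024407, -1))) = Add(Mul(27411, Rational(-1, 40360)), Mul(Add(33, 4560), Rational(-1, 2024407))) = Add(Rational(-27411, 40360), Mul(4593, Rational(-1, 2024407))) = Add(Rational(-27411, 40360), Rational(-4593, 2024407)) = Rational(-55676393757, 81705066520)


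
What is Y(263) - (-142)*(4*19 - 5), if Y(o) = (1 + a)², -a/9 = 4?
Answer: 11307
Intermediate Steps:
a = -36 (a = -9*4 = -36)
Y(o) = 1225 (Y(o) = (1 - 36)² = (-35)² = 1225)
Y(263) - (-142)*(4*19 - 5) = 1225 - (-142)*(4*19 - 5) = 1225 - (-142)*(76 - 5) = 1225 - (-142)*71 = 1225 - 1*(-10082) = 1225 + 10082 = 11307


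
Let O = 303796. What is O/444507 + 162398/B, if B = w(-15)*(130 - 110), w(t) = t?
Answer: -4005328277/7408450 ≈ -540.64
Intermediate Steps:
B = -300 (B = -15*(130 - 110) = -15*20 = -300)
O/444507 + 162398/B = 303796/444507 + 162398/(-300) = 303796*(1/444507) + 162398*(-1/300) = 303796/444507 - 81199/150 = -4005328277/7408450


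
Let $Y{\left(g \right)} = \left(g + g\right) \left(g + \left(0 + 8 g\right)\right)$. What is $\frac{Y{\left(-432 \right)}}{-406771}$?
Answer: $- \frac{3359232}{406771} \approx -8.2583$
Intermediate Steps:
$Y{\left(g \right)} = 18 g^{2}$ ($Y{\left(g \right)} = 2 g \left(g + 8 g\right) = 2 g 9 g = 18 g^{2}$)
$\frac{Y{\left(-432 \right)}}{-406771} = \frac{18 \left(-432\right)^{2}}{-406771} = 18 \cdot 186624 \left(- \frac{1}{406771}\right) = 3359232 \left(- \frac{1}{406771}\right) = - \frac{3359232}{406771}$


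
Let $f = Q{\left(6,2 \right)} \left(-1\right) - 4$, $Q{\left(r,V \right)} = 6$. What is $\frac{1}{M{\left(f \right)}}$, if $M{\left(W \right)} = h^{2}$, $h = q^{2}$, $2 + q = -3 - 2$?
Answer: $\frac{1}{2401} \approx 0.00041649$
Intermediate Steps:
$q = -7$ ($q = -2 - 5 = -7$)
$h = 49$ ($h = \left(-7\right)^{2} = 49$)
$f = -10$ ($f = 6 \left(-1\right) - 4 = -6 - 4 = -10$)
$M{\left(W \right)} = 2401$ ($M{\left(W \right)} = 49^{2} = 2401$)
$\frac{1}{M{\left(f \right)}} = \frac{1}{2401}$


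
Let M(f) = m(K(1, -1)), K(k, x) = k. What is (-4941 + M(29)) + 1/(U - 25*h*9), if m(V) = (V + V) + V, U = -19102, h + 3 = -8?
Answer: -82104127/16627 ≈ -4938.0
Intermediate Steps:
h = -11 (h = -3 - 8 = -11)
m(V) = 3*V (m(V) = 2*V + V = 3*V)
M(f) = 3 (M(f) = 3*1 = 3)
(-4941 + M(29)) + 1/(U - 25*h*9) = (-4941 + 3) + 1/(-19102 - 25*(-11)*9) = -4938 + 1/(-19102 - (-275)*9) = -4938 + 1/(-19102 - 1*(-2475)) = -4938 + 1/(-19102 + 2475) = -4938 + 1/(-16627) = -4938 - 1/16627 = -82104127/16627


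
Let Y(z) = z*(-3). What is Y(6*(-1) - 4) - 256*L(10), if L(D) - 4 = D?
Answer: -3554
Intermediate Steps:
L(D) = 4 + D
Y(z) = -3*z
Y(6*(-1) - 4) - 256*L(10) = -3*(6*(-1) - 4) - 256*(4 + 10) = -3*(-6 - 4) - 256*14 = -3*(-10) - 3584 = 30 - 3584 = -3554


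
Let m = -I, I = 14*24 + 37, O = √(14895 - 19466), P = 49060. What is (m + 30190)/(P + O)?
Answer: 162535780/267432019 - 3313*I*√4571/267432019 ≈ 0.60777 - 0.00083756*I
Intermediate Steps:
O = I*√4571 (O = √(-4571) = I*√4571 ≈ 67.609*I)
I = 373 (I = 336 + 37 = 373)
m = -373 (m = -1*373 = -373)
(m + 30190)/(P + O) = (-373 + 30190)/(49060 + I*√4571) = 29817/(49060 + I*√4571)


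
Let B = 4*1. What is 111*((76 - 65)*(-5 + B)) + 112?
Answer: -1109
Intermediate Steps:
B = 4
111*((76 - 65)*(-5 + B)) + 112 = 111*((76 - 65)*(-5 + 4)) + 112 = 111*(11*(-1)) + 112 = 111*(-11) + 112 = -1221 + 112 = -1109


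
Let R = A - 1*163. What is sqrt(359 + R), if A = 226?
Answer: sqrt(422) ≈ 20.543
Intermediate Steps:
R = 63 (R = 226 - 1*163 = 226 - 163 = 63)
sqrt(359 + R) = sqrt(359 + 63) = sqrt(422)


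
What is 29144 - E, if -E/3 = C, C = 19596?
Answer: 87932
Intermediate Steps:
E = -58788 (E = -3*19596 = -58788)
29144 - E = 29144 - 1*(-58788) = 29144 + 58788 = 87932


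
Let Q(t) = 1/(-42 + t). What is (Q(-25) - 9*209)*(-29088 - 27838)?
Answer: 7174269928/67 ≈ 1.0708e+8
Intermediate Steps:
(Q(-25) - 9*209)*(-29088 - 27838) = (1/(-42 - 25) - 9*209)*(-29088 - 27838) = (1/(-67) - 1881)*(-56926) = (-1/67 - 1881)*(-56926) = -126028/67*(-56926) = 7174269928/67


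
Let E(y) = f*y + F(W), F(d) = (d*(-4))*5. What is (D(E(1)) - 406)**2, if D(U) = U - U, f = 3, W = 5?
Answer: 164836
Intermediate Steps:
F(d) = -20*d (F(d) = -4*d*5 = -20*d)
E(y) = -100 + 3*y (E(y) = 3*y - 20*5 = 3*y - 100 = -100 + 3*y)
D(U) = 0
(D(E(1)) - 406)**2 = (0 - 406)**2 = (-406)**2 = 164836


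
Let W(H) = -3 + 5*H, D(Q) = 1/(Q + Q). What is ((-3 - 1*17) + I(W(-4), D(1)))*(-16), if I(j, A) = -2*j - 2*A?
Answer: -400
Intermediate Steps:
D(Q) = 1/(2*Q)
I(j, A) = -2*A - 2*j
((-3 - 1*17) + I(W(-4), D(1)))*(-16) = ((-3 - 1*17) + (-1/1 - 2*(-3 + 5*(-4))))*(-16) = ((-3 - 17) + (-1 - 2*(-3 - 20)))*(-16) = (-20 + (-2*½ - 2*(-23)))*(-16) = (-20 + (-1 + 46))*(-16) = (-20 + 45)*(-16) = 25*(-16) = -400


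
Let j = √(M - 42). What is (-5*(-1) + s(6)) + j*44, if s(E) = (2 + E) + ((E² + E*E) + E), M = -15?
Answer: 91 + 44*I*√57 ≈ 91.0 + 332.19*I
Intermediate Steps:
j = I*√57 (j = √(-15 - 42) = √(-57) = I*√57 ≈ 7.5498*I)
s(E) = 2 + 2*E + 2*E² (s(E) = (2 + E) + ((E² + E²) + E) = (2 + E) + (2*E² + E) = (2 + E) + (E + 2*E²) = 2 + 2*E + 2*E²)
(-5*(-1) + s(6)) + j*44 = (-5*(-1) + (2 + 2*6 + 2*6²)) + (I*√57)*44 = (5 + (2 + 12 + 2*36)) + 44*I*√57 = (5 + (2 + 12 + 72)) + 44*I*√57 = (5 + 86) + 44*I*√57 = 91 + 44*I*√57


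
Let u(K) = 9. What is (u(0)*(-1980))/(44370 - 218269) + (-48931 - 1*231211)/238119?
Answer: -4043012098/3764423271 ≈ -1.0740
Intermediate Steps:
(u(0)*(-1980))/(44370 - 218269) + (-48931 - 1*231211)/238119 = (9*(-1980))/(44370 - 218269) + (-48931 - 1*231211)/238119 = -17820/(-173899) + (-48931 - 231211)*(1/238119) = -17820*(-1/173899) - 280142*1/238119 = 1620/15809 - 280142/238119 = -4043012098/3764423271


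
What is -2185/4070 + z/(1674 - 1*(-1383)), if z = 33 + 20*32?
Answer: -788087/2488398 ≈ -0.31670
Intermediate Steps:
z = 673 (z = 33 + 640 = 673)
-2185/4070 + z/(1674 - 1*(-1383)) = -2185/4070 + 673/(1674 - 1*(-1383)) = -2185*1/4070 + 673/(1674 + 1383) = -437/814 + 673/3057 = -788087/2488398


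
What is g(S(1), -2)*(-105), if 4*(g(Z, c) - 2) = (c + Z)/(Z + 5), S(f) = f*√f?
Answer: -1645/8 ≈ -205.63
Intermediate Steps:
S(f) = f^(3/2)
g(Z, c) = 2 + (Z + c)/(4*(5 + Z)) (g(Z, c) = 2 + ((c + Z)/(Z + 5))/4 = 2 + ((Z + c)/(5 + Z))/4 = 2 + (Z + c)/(4*(5 + Z)))
g(S(1), -2)*(-105) = ((40 - 2 + 9*1^(3/2))/(4*(5 + 1^(3/2))))*(-105) = ((40 - 2 + 9*1)/(4*(5 + 1)))*(-105) = ((¼)*(40 - 2 + 9)/6)*(-105) = ((¼)*(⅙)*47)*(-105) = (47/24)*(-105) = -1645/8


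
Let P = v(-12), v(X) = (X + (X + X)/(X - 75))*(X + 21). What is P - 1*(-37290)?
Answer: 1078350/29 ≈ 37185.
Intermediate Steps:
v(X) = (21 + X)*(X + 2*X/(-75 + X)) (v(X) = (X + (2*X)/(-75 + X))*(21 + X) = (X + 2*X/(-75 + X))*(21 + X) = (21 + X)*(X + 2*X/(-75 + X)))
P = -3060/29 (P = -12*(-1533 + (-12)² - 52*(-12))/(-75 - 12) = -12*(-1533 + 144 + 624)/(-87) = -12*(-1/87)*(-765) = -3060/29 ≈ -105.52)
P - 1*(-37290) = -3060/29 - 1*(-37290) = -3060/29 + 37290 = 1078350/29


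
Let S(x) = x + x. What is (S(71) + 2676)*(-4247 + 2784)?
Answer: -4122734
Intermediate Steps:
S(x) = 2*x
(S(71) + 2676)*(-4247 + 2784) = (2*71 + 2676)*(-4247 + 2784) = (142 + 2676)*(-1463) = 2818*(-1463) = -4122734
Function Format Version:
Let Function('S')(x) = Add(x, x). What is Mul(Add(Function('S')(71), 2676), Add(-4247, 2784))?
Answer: -4122734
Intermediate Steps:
Function('S')(x) = Mul(2, x)
Mul(Add(Function('S')(71), 2676), Add(-4247, 2784)) = Mul(Add(Mul(2, 71), 2676), Add(-4247, 2784)) = Mul(Add(142, 2676), -1463) = Mul(2818, -1463) = -4122734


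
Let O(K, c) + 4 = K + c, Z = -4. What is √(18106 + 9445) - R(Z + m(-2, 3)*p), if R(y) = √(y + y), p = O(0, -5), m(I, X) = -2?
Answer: √27551 - 2*√7 ≈ 160.69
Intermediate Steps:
O(K, c) = -4 + K + c (O(K, c) = -4 + (K + c) = -4 + K + c)
p = -9 (p = -4 + 0 - 5 = -9)
R(y) = √2*√y (R(y) = √(2*y) = √2*√y)
√(18106 + 9445) - R(Z + m(-2, 3)*p) = √(18106 + 9445) - √2*√(-4 - 2*(-9)) = √27551 - √2*√(-4 + 18) = √27551 - √2*√14 = √27551 - 2*√7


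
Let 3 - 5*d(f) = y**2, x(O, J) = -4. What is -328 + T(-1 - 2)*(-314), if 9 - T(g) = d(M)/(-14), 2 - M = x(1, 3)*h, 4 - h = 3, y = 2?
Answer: -110233/35 ≈ -3149.5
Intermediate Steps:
h = 1 (h = 4 - 1*3 = 4 - 3 = 1)
M = 6 (M = 2 - (-4) = 2 - 1*(-4) = 2 + 4 = 6)
d(f) = -1/5 (d(f) = 3/5 - 1/5*2**2 = 3/5 - 1/5*4 = 3/5 - 4/5 = -1/5)
T(g) = 629/70 (T(g) = 9 - (-1)/(5*(-14)) = 9 - (-1)*(-1)/(5*14) = 9 - 1*1/70 = 9 - 1/70 = 629/70)
-328 + T(-1 - 2)*(-314) = -328 + (629/70)*(-314) = -328 - 98753/35 = -110233/35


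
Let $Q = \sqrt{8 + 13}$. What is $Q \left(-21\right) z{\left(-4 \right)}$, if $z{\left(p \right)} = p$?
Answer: $84 \sqrt{21} \approx 384.94$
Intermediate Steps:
$Q = \sqrt{21} \approx 4.5826$
$Q \left(-21\right) z{\left(-4 \right)} = \sqrt{21} \left(-21\right) \left(-4\right) = - 21 \sqrt{21} \left(-4\right) = 84 \sqrt{21}$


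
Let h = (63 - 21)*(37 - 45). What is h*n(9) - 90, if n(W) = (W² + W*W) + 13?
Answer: -58890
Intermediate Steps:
h = -336 (h = 42*(-8) = -336)
n(W) = 13 + 2*W² (n(W) = (W² + W²) + 13 = 2*W² + 13 = 13 + 2*W²)
h*n(9) - 90 = -336*(13 + 2*9²) - 90 = -336*(13 + 2*81) - 90 = -336*(13 + 162) - 90 = -336*175 - 90 = -58800 - 90 = -58890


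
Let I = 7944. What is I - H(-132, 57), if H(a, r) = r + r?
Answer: 7830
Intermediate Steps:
H(a, r) = 2*r
I - H(-132, 57) = 7944 - 2*57 = 7944 - 1*114 = 7944 - 114 = 7830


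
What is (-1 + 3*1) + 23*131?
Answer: 3015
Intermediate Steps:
(-1 + 3*1) + 23*131 = (-1 + 3) + 3013 = 2 + 3013 = 3015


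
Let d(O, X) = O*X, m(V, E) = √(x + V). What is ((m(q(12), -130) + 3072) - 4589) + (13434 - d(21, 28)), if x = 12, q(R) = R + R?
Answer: 11335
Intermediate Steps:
q(R) = 2*R
m(V, E) = √(12 + V)
((m(q(12), -130) + 3072) - 4589) + (13434 - d(21, 28)) = ((√(12 + 2*12) + 3072) - 4589) + (13434 - 21*28) = ((√(12 + 24) + 3072) - 4589) + (13434 - 1*588) = ((√36 + 3072) - 4589) + (13434 - 588) = ((6 + 3072) - 4589) + 12846 = (3078 - 4589) + 12846 = -1511 + 12846 = 11335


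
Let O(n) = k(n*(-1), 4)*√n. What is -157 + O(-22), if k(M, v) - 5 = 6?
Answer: -157 + 11*I*√22 ≈ -157.0 + 51.595*I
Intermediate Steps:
k(M, v) = 11 (k(M, v) = 5 + 6 = 11)
O(n) = 11*√n
-157 + O(-22) = -157 + 11*√(-22) = -157 + 11*(I*√22) = -157 + 11*I*√22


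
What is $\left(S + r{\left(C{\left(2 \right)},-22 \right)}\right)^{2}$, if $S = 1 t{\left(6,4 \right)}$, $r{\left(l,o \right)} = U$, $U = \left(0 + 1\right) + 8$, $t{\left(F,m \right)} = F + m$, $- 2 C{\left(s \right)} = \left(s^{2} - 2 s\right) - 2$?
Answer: $361$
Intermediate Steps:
$C{\left(s \right)} = 1 + s - \frac{s^{2}}{2}$ ($C{\left(s \right)} = - \frac{\left(s^{2} - 2 s\right) - 2}{2} = - \frac{-2 + s^{2} - 2 s}{2} = 1 + s - \frac{s^{2}}{2}$)
$U = 9$ ($U = 1 + 8 = 9$)
$r{\left(l,o \right)} = 9$
$S = 10$ ($S = 1 \left(6 + 4\right) = 1 \cdot 10 = 10$)
$\left(S + r{\left(C{\left(2 \right)},-22 \right)}\right)^{2} = \left(10 + 9\right)^{2} = 19^{2} = 361$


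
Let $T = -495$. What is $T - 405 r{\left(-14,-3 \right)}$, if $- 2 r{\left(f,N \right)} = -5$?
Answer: $- \frac{3015}{2} \approx -1507.5$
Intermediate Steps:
$r{\left(f,N \right)} = \frac{5}{2}$ ($r{\left(f,N \right)} = \left(- \frac{1}{2}\right) \left(-5\right) = \frac{5}{2}$)
$T - 405 r{\left(-14,-3 \right)} = -495 - \frac{2025}{2} = - \frac{3015}{2}$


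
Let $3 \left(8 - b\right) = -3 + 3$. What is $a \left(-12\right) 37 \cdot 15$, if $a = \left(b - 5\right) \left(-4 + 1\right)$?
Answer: $59940$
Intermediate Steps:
$b = 8$ ($b = 8 - \frac{-3 + 3}{3} = 8 - 0 = 8 + 0 = 8$)
$a = -9$ ($a = \left(8 - 5\right) \left(-4 + 1\right) = 3 \left(-3\right) = -9$)
$a \left(-12\right) 37 \cdot 15 = \left(-9\right) \left(-12\right) 37 \cdot 15 = 108 \cdot 37 \cdot 15 = 3996 \cdot 15 = 59940$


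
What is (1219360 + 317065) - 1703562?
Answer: -167137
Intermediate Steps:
(1219360 + 317065) - 1703562 = 1536425 - 1703562 = -167137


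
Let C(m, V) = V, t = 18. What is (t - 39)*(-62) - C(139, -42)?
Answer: 1344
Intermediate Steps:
(t - 39)*(-62) - C(139, -42) = (18 - 39)*(-62) - 1*(-42) = -21*(-62) + 42 = 1302 + 42 = 1344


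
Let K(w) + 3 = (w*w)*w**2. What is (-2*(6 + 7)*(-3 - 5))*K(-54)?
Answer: 1768635024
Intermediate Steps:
K(w) = -3 + w**4 (K(w) = -3 + (w*w)*w**2 = -3 + w**2*w**2 = -3 + w**4)
(-2*(6 + 7)*(-3 - 5))*K(-54) = (-2*(6 + 7)*(-3 - 5))*(-3 + (-54)**4) = (-26*(-8))*(-3 + 8503056) = -2*(-104)*8503053 = 208*8503053 = 1768635024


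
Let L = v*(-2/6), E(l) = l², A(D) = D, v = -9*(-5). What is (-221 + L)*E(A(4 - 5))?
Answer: -236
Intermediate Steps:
v = 45
L = -15 (L = 45*(-2/6) = 45*(-2*⅙) = 45*(-⅓) = -15)
(-221 + L)*E(A(4 - 5)) = (-221 - 15)*(4 - 5)² = -236*(-1)² = -236*1 = -236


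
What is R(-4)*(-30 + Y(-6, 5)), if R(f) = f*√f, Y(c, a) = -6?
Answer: 288*I ≈ 288.0*I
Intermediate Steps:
R(f) = f^(3/2)
R(-4)*(-30 + Y(-6, 5)) = (-4)^(3/2)*(-30 - 6) = -8*I*(-36) = 288*I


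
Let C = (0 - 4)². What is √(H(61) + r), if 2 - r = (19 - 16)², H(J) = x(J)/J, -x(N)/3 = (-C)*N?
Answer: √41 ≈ 6.4031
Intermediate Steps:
C = 16 (C = (-4)² = 16)
x(N) = 48*N (x(N) = -3*(-1*16)*N = -(-48)*N = 48*N)
H(J) = 48 (H(J) = (48*J)/J = 48)
r = -7 (r = 2 - (19 - 16)² = 2 - 1*3² = 2 - 1*9 = 2 - 9 = -7)
√(H(61) + r) = √(48 - 7) = √41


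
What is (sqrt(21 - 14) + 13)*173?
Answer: 2249 + 173*sqrt(7) ≈ 2706.7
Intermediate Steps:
(sqrt(21 - 14) + 13)*173 = (sqrt(7) + 13)*173 = (13 + sqrt(7))*173 = 2249 + 173*sqrt(7)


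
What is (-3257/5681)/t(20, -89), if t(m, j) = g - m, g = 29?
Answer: -3257/51129 ≈ -0.063702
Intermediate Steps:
t(m, j) = 29 - m
(-3257/5681)/t(20, -89) = (-3257/5681)/(29 - 1*20) = (-3257*1/5681)/(29 - 20) = -3257/5681/9 = -3257/5681*⅑ = -3257/51129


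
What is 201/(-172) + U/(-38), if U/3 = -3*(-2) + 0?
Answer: -5367/3268 ≈ -1.6423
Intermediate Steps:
U = 18 (U = 3*(-3*(-2) + 0) = 3*(6 + 0) = 3*6 = 18)
201/(-172) + U/(-38) = 201/(-172) + 18/(-38) = 201*(-1/172) + 18*(-1/38) = -201/172 - 9/19 = -5367/3268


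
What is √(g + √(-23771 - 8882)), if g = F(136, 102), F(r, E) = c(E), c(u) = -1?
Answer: √(-1 + I*√32653) ≈ 9.479 + 9.5316*I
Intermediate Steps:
F(r, E) = -1
g = -1
√(g + √(-23771 - 8882)) = √(-1 + √(-23771 - 8882)) = √(-1 + √(-32653)) = √(-1 + I*√32653)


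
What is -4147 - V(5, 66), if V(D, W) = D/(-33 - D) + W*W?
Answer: -323109/38 ≈ -8502.9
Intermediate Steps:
V(D, W) = W² + D/(-33 - D) (V(D, W) = D/(-33 - D) + W² = W² + D/(-33 - D))
-4147 - V(5, 66) = -4147 - (-1*5 + 33*66² + 5*66²)/(33 + 5) = -4147 - (-5 + 33*4356 + 5*4356)/38 = -4147 - (-5 + 143748 + 21780)/38 = -4147 - 165523/38 = -323109/38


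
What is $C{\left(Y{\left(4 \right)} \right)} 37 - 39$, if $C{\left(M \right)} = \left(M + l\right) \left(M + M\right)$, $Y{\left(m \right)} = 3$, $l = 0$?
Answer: $627$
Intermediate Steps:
$C{\left(M \right)} = 2 M^{2}$ ($C{\left(M \right)} = \left(M + 0\right) \left(M + M\right) = M 2 M = 2 M^{2}$)
$C{\left(Y{\left(4 \right)} \right)} 37 - 39 = 2 \cdot 3^{2} \cdot 37 - 39 = 2 \cdot 9 \cdot 37 - 39 = 18 \cdot 37 - 39 = 666 - 39 = 627$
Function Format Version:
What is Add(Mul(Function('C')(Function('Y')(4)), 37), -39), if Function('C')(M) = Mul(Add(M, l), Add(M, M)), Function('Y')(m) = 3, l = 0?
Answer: 627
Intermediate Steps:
Function('C')(M) = Mul(2, Pow(M, 2)) (Function('C')(M) = Mul(Add(M, 0), Add(M, M)) = Mul(M, Mul(2, M)) = Mul(2, Pow(M, 2)))
Add(Mul(Function('C')(Function('Y')(4)), 37), -39) = Add(Mul(Mul(2, Pow(3, 2)), 37), -39) = Add(Mul(Mul(2, 9), 37), -39) = Add(Mul(18, 37), -39) = Add(666, -39) = 627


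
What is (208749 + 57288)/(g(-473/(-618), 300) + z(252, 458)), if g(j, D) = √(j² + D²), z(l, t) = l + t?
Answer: 72140199783480/158154504671 - 164410866*√34373383729/158154504671 ≈ 263.40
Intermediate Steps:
g(j, D) = √(D² + j²)
(208749 + 57288)/(g(-473/(-618), 300) + z(252, 458)) = (208749 + 57288)/(√(300² + (-473/(-618))²) + (252 + 458)) = 266037/(√(90000 + (-473*(-1/618))²) + 710) = 266037/(√(90000 + (473/618)²) + 710) = 266037/(√(90000 + 223729/381924) + 710) = 266037/(√(34373383729/381924) + 710) = 266037/(√34373383729/618 + 710) = 266037/(710 + √34373383729/618)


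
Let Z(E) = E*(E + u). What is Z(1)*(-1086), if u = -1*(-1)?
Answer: -2172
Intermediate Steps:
u = 1
Z(E) = E*(1 + E) (Z(E) = E*(E + 1) = E*(1 + E))
Z(1)*(-1086) = (1*(1 + 1))*(-1086) = (1*2)*(-1086) = 2*(-1086) = -2172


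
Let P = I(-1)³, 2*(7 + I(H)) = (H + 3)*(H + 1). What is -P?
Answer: 343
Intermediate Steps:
I(H) = -7 + (1 + H)*(3 + H)/2 (I(H) = -7 + ((H + 3)*(H + 1))/2 = -7 + ((3 + H)*(1 + H))/2 = -7 + ((1 + H)*(3 + H))/2 = -7 + (1 + H)*(3 + H)/2)
P = -343 (P = (-11/2 + (½)*(-1)² + 2*(-1))³ = (-11/2 + (½)*1 - 2)³ = (-11/2 + ½ - 2)³ = (-7)³ = -343)
-P = -1*(-343) = 343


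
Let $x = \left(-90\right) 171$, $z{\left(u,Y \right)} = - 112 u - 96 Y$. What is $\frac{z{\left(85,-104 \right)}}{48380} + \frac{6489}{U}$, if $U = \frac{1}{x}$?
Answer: $- \frac{1207875762334}{12095} \approx -9.9866 \cdot 10^{7}$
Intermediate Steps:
$x = -15390$
$U = - \frac{1}{15390}$ ($U = \frac{1}{-15390} = - \frac{1}{15390} \approx -6.4977 \cdot 10^{-5}$)
$\frac{z{\left(85,-104 \right)}}{48380} + \frac{6489}{U} = \frac{\left(-112\right) 85 - -9984}{48380} + \frac{6489}{- \frac{1}{15390}} = \left(-9520 + 9984\right) \frac{1}{48380} + 6489 \left(-15390\right) = 464 \cdot \frac{1}{48380} - 99865710 = \frac{116}{12095} - 99865710 = - \frac{1207875762334}{12095}$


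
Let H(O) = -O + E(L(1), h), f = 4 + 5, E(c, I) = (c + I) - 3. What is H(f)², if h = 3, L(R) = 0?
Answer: 81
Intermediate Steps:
E(c, I) = -3 + I + c (E(c, I) = (I + c) - 3 = -3 + I + c)
f = 9
H(O) = -O (H(O) = -O + (-3 + 3 + 0) = -O + 0 = -O)
H(f)² = (-1*9)² = (-9)² = 81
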